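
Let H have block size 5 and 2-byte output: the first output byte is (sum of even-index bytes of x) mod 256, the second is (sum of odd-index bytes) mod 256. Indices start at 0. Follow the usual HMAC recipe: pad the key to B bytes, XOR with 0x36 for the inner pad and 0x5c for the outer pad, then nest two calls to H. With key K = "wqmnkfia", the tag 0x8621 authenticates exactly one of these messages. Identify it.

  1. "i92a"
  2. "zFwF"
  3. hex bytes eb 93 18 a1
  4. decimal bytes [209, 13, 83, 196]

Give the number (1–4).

Key "wqmnkfia" = 77 71 6d 6e 6b 66 69 61 is 8 bytes > B = 5, so hash it first: H(key) = b8 a6, then zero-pad to 5 bytes: K' = b8 a6 00 00 00.
K' ⊕ ipad = 8e 90 36 36 36; K' ⊕ opad = e4 fa 5c 5c 5c.
m1: inner = H(8e 90 36 36 36 69 39 32 61) = 94 61; tag = H(e4 fa 5c 5c 5c 94 61) = fdea
m2: inner = H(8e 90 36 36 36 7a 46 77 46) = 86 b7; tag = H(e4 fa 5c 5c 5c 86 b7) = 53dc
m3: inner = H(8e 90 36 36 36 eb 93 18 a1) = 2e c9; tag = H(e4 fa 5c 5c 5c 2e c9) = 6584
m4: inner = H(8e 90 36 36 36 d1 0d 53 c4) = cb ea; tag = H(e4 fa 5c 5c 5c cb ea) = 8621 ← matches

4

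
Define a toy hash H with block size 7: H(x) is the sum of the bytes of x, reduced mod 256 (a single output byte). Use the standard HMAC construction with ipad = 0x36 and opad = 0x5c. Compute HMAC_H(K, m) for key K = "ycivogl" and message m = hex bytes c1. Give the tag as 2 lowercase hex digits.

Key "ycivogl" = 79 63 69 76 6f 67 6c is exactly B = 7 bytes: K' = 79 63 69 76 6f 67 6c.
K' ⊕ ipad = 4f 55 5f 40 59 51 5a.  K' ⊕ opad = 25 3f 35 2a 33 3b 30.
Inner input = (K'⊕ipad) ∥ m = 4f 55 5f 40 59 51 5a ∥ c1.
Inner hash: sum = 79+85+95+64+89+81+90+193 = 776; mod 256 = 8 → 08.
Outer input = (K'⊕opad) ∥ inner = 25 3f 35 2a 33 3b 30 ∥ 08.
Outer hash (tag): sum = 37+63+53+42+51+59+48+8 = 361; mod 256 = 105 → 69.

69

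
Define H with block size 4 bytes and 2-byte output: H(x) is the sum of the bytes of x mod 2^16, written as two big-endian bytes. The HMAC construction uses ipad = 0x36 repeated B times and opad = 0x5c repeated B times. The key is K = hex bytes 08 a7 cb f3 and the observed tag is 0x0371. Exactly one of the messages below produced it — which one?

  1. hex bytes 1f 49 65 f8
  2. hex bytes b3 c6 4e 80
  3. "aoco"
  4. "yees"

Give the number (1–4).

Key hex bytes 08 a7 cb f3 is exactly B = 4 bytes: K' = 08 a7 cb f3.
K' ⊕ ipad = 3e 91 fd c5; K' ⊕ opad = 54 fb 97 af.
m1: inner = H(3e 91 fd c5 1f 49 65 f8) = 04 56; tag = H(54 fb 97 af 04 56) = 02ef
m2: inner = H(3e 91 fd c5 b3 c6 4e 80) = 04 d8; tag = H(54 fb 97 af 04 d8) = 0371 ← matches
m3: inner = H(3e 91 fd c5 61 6f 63 6f) = 04 33; tag = H(54 fb 97 af 04 33) = 02cc
m4: inner = H(3e 91 fd c5 79 65 65 73) = 04 47; tag = H(54 fb 97 af 04 47) = 02e0

2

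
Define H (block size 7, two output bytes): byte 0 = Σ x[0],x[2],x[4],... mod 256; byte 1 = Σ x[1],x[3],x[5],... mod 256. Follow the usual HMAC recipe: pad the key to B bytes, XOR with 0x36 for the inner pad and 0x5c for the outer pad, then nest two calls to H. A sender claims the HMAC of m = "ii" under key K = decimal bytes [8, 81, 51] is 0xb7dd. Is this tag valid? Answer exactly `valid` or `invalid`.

valid

Key decimal bytes [8, 81, 51] = 08 51 33 is 3 bytes ≤ B = 7; zero-pad to 7 bytes: K' = 08 51 33 00 00 00 00.
K' ⊕ ipad = 3e 67 05 36 36 36 36; K' ⊕ opad = 54 0d 6f 5c 5c 5c 5c.
Inner hash: even-index sum = 280 mod 256 = 24; odd-index sum = 316 mod 256 = 60 → 18 3c.
Outer hash (recomputed tag): even-index sum = 439 mod 256 = 183; odd-index sum = 221 mod 256 = 221 → b7 dd.
Recomputed tag = b7dd; claimed = b7dd → match.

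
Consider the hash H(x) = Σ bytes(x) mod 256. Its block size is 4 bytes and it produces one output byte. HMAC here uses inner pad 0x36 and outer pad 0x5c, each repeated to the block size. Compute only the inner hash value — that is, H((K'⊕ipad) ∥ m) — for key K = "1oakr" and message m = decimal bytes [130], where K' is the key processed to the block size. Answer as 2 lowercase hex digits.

Key "1oakr" = 31 6f 61 6b 72 is 5 bytes > B = 4, so hash it first: H(key) = de, then zero-pad to 4 bytes: K' = de 00 00 00.
K' ⊕ ipad = e8 36 36 36.
Inner input = e8 36 36 36 ∥ 82.
Inner hash: sum = 232+54+54+54+130 = 524; mod 256 = 12 → 0c.

0c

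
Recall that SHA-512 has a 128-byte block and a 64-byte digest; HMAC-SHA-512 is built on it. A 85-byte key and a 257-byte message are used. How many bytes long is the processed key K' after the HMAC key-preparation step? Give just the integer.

Key is 85 ≤ 128 bytes, zero-padded: |K'| = 128.

128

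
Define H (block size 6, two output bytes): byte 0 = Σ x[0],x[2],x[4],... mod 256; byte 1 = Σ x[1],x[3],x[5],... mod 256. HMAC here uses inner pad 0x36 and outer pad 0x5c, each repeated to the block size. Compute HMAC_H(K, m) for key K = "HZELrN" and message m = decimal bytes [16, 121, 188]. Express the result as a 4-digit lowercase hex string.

5cff

Key "HZELrN" = 48 5a 45 4c 72 4e is exactly B = 6 bytes: K' = 48 5a 45 4c 72 4e.
K' ⊕ ipad = 7e 6c 73 7a 44 78.  K' ⊕ opad = 14 06 19 10 2e 12.
Inner input = (K'⊕ipad) ∥ m = 7e 6c 73 7a 44 78 ∥ 10 79 bc.
Inner hash: even-index sum = 513 mod 256 = 1; odd-index sum = 471 mod 256 = 215 → 01 d7.
Outer input = (K'⊕opad) ∥ inner = 14 06 19 10 2e 12 ∥ 01 d7.
Outer hash (tag): even-index sum = 92 mod 256 = 92; odd-index sum = 255 mod 256 = 255 → 5c ff.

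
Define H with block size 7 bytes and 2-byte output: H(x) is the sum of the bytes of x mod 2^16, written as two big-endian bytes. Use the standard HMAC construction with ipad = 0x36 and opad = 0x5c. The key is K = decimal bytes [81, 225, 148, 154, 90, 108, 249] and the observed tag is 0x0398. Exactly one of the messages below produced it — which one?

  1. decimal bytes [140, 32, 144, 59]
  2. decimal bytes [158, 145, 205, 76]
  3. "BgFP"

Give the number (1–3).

3

Key decimal bytes [81, 225, 148, 154, 90, 108, 249] = 51 e1 94 9a 5a 6c f9 is exactly B = 7 bytes: K' = 51 e1 94 9a 5a 6c f9.
K' ⊕ ipad = 67 d7 a2 ac 6c 5a cf; K' ⊕ opad = 0d bd c8 c6 06 30 a5.
m1: inner = H(67 d7 a2 ac 6c 5a cf 8c 20 90 3b) = 05 98; tag = H(0d bd c8 c6 06 30 a5 05 98) = 03d0
m2: inner = H(67 d7 a2 ac 6c 5a cf 9e 91 cd 4c) = 06 69; tag = H(0d bd c8 c6 06 30 a5 06 69) = 03a2
m3: inner = H(67 d7 a2 ac 6c 5a cf 42 67 46 50) = 05 60; tag = H(0d bd c8 c6 06 30 a5 05 60) = 0398 ← matches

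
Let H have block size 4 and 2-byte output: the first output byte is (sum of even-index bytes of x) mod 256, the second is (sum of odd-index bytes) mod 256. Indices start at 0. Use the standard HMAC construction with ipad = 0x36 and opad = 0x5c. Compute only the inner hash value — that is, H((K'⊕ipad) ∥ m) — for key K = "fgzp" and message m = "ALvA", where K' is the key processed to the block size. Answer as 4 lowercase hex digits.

5324

Key "fgzp" = 66 67 7a 70 is exactly B = 4 bytes: K' = 66 67 7a 70.
K' ⊕ ipad = 50 51 4c 46.
Inner input = 50 51 4c 46 ∥ 41 4c 76 41.
Inner hash: even-index sum = 339 mod 256 = 83; odd-index sum = 292 mod 256 = 36 → 53 24.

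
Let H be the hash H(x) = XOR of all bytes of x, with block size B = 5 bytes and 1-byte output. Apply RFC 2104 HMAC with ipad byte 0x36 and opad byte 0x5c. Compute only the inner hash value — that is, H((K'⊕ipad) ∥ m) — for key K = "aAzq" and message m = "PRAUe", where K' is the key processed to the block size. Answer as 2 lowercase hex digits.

Key "aAzq" = 61 41 7a 71 is 4 bytes ≤ B = 5; zero-pad to 5 bytes: K' = 61 41 7a 71 00.
K' ⊕ ipad = 57 77 4c 47 36.
Inner input = 57 77 4c 47 36 ∥ 50 52 41 55 65.
Inner hash: XOR 57⊕77⊕4c⊕47⊕36⊕50⊕52⊕41⊕55⊕65 = 6e.

6e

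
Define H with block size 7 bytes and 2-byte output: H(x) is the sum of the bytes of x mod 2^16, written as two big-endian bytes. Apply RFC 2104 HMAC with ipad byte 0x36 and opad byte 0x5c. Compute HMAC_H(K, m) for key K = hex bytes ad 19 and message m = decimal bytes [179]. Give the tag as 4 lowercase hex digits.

038f

Key hex bytes ad 19 is 2 bytes ≤ B = 7; zero-pad to 7 bytes: K' = ad 19 00 00 00 00 00.
K' ⊕ ipad = 9b 2f 36 36 36 36 36.  K' ⊕ opad = f1 45 5c 5c 5c 5c 5c.
Inner input = (K'⊕ipad) ∥ m = 9b 2f 36 36 36 36 36 ∥ b3.
Inner hash: sum = 155+47+54+54+54+54+54+179 = 651 → 02 8b.
Outer input = (K'⊕opad) ∥ inner = f1 45 5c 5c 5c 5c 5c ∥ 02 8b.
Outer hash (tag): sum = 241+69+92+92+92+92+92+2+139 = 911 → 03 8f.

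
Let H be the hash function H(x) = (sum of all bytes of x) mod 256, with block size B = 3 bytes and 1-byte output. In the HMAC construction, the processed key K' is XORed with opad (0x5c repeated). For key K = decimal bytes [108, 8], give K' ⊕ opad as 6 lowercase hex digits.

Key decimal bytes [108, 8] = 6c 08 is 2 bytes ≤ B = 3; zero-pad to 3 bytes: K' = 6c 08 00.
XOR each byte with 0x5c: 6c⊕5c=30, 08⊕5c=54, 00⊕5c=5c.

30545c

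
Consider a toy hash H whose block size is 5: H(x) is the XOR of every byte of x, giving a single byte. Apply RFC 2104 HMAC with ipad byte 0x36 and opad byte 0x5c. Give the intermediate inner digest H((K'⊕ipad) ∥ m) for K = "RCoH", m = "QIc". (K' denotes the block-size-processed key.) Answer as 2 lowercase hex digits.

Key "RCoH" = 52 43 6f 48 is 4 bytes ≤ B = 5; zero-pad to 5 bytes: K' = 52 43 6f 48 00.
K' ⊕ ipad = 64 75 59 7e 36.
Inner input = 64 75 59 7e 36 ∥ 51 49 63.
Inner hash: XOR 64⊕75⊕59⊕7e⊕36⊕51⊕49⊕63 = 7b.

7b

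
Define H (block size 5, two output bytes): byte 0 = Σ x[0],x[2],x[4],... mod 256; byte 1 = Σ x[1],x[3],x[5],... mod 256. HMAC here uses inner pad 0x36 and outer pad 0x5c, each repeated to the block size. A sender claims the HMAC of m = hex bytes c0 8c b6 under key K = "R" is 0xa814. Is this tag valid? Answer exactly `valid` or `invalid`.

valid

Key "R" = 52 is 1 byte ≤ B = 5; zero-pad to 5 bytes: K' = 52 00 00 00 00.
K' ⊕ ipad = 64 36 36 36 36; K' ⊕ opad = 0e 5c 5c 5c 5c.
Inner hash: even-index sum = 348 mod 256 = 92; odd-index sum = 482 mod 256 = 226 → 5c e2.
Outer hash (recomputed tag): even-index sum = 424 mod 256 = 168; odd-index sum = 276 mod 256 = 20 → a8 14.
Recomputed tag = a814; claimed = a814 → match.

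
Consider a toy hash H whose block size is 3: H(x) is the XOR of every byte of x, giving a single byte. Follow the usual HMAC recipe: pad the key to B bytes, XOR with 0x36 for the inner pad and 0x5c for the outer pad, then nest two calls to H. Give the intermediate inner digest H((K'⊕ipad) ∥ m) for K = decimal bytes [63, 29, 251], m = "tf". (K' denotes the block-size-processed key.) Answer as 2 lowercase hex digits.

fd

Key decimal bytes [63, 29, 251] = 3f 1d fb is exactly B = 3 bytes: K' = 3f 1d fb.
K' ⊕ ipad = 09 2b cd.
Inner input = 09 2b cd ∥ 74 66.
Inner hash: XOR 09⊕2b⊕cd⊕74⊕66 = fd.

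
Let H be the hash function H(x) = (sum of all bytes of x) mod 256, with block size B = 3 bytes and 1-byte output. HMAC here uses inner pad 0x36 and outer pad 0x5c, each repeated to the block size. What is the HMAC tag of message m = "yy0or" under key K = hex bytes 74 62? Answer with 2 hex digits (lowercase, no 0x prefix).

91

Key hex bytes 74 62 is 2 bytes ≤ B = 3; zero-pad to 3 bytes: K' = 74 62 00.
K' ⊕ ipad = 42 54 36.  K' ⊕ opad = 28 3e 5c.
Inner input = (K'⊕ipad) ∥ m = 42 54 36 ∥ 79 79 30 6f 72.
Inner hash: sum = 66+84+54+121+121+48+111+114 = 719; mod 256 = 207 → cf.
Outer input = (K'⊕opad) ∥ inner = 28 3e 5c ∥ cf.
Outer hash (tag): sum = 40+62+92+207 = 401; mod 256 = 145 → 91.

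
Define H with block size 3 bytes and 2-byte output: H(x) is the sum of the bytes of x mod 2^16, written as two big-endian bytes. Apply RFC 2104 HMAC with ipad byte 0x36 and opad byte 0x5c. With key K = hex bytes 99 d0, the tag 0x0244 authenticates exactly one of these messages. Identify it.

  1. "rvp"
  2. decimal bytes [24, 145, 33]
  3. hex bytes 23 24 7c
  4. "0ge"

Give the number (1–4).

Key hex bytes 99 d0 is 2 bytes ≤ B = 3; zero-pad to 3 bytes: K' = 99 d0 00.
K' ⊕ ipad = af e6 36; K' ⊕ opad = c5 8c 5c.
m1: inner = H(af e6 36 72 76 70) = 03 23; tag = H(c5 8c 5c 03 23) = 01d3
m2: inner = H(af e6 36 18 91 21) = 02 95; tag = H(c5 8c 5c 02 95) = 0244 ← matches
m3: inner = H(af e6 36 23 24 7c) = 02 8e; tag = H(c5 8c 5c 02 8e) = 023d
m4: inner = H(af e6 36 30 67 65) = 02 c7; tag = H(c5 8c 5c 02 c7) = 0276

2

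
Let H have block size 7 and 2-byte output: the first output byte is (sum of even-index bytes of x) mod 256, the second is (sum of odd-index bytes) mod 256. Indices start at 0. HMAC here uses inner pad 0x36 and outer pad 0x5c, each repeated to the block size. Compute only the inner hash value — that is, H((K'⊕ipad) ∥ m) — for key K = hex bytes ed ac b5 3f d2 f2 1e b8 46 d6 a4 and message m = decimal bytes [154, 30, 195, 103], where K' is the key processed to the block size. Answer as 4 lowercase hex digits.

Key hex bytes ed ac b5 3f d2 f2 1e b8 46 d6 a4 is 11 bytes > B = 7, so hash it first: H(key) = 7c 6b, then zero-pad to 7 bytes: K' = 7c 6b 00 00 00 00 00.
K' ⊕ ipad = 4a 5d 36 36 36 36 36.
Inner input = 4a 5d 36 36 36 36 36 ∥ 9a 1e c3 67.
Inner hash: even-index sum = 369 mod 256 = 113; odd-index sum = 550 mod 256 = 38 → 71 26.

7126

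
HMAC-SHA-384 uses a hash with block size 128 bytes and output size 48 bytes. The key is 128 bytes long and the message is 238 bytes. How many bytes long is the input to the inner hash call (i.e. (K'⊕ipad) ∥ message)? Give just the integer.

366

Key is 128 ≤ 128 bytes, zero-padded: |K'| = 128.
Inner input = (K'⊕ipad) ∥ m → 128 + 238 = 366 bytes.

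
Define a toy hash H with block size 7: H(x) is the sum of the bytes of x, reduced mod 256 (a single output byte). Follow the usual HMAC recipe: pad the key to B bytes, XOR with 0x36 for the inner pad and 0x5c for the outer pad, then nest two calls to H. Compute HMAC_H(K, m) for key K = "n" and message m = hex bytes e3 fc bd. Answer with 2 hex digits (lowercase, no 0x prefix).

Key "n" = 6e is 1 byte ≤ B = 7; zero-pad to 7 bytes: K' = 6e 00 00 00 00 00 00.
K' ⊕ ipad = 58 36 36 36 36 36 36.  K' ⊕ opad = 32 5c 5c 5c 5c 5c 5c.
Inner input = (K'⊕ipad) ∥ m = 58 36 36 36 36 36 36 ∥ e3 fc bd.
Inner hash: sum = 88+54+54+54+54+54+54+227+252+189 = 1080; mod 256 = 56 → 38.
Outer input = (K'⊕opad) ∥ inner = 32 5c 5c 5c 5c 5c 5c ∥ 38.
Outer hash (tag): sum = 50+92+92+92+92+92+92+56 = 658; mod 256 = 146 → 92.

92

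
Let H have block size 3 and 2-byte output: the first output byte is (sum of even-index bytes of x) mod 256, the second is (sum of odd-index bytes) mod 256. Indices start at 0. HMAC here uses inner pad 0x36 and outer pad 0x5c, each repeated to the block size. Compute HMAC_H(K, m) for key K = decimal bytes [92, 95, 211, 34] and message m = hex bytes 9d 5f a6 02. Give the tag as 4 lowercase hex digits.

Key decimal bytes [92, 95, 211, 34] = 5c 5f d3 22 is 4 bytes > B = 3, so hash it first: H(key) = 2f 81, then zero-pad to 3 bytes: K' = 2f 81 00.
K' ⊕ ipad = 19 b7 36.  K' ⊕ opad = 73 dd 5c.
Inner input = (K'⊕ipad) ∥ m = 19 b7 36 ∥ 9d 5f a6 02.
Inner hash: even-index sum = 176 mod 256 = 176; odd-index sum = 506 mod 256 = 250 → b0 fa.
Outer input = (K'⊕opad) ∥ inner = 73 dd 5c ∥ b0 fa.
Outer hash (tag): even-index sum = 457 mod 256 = 201; odd-index sum = 397 mod 256 = 141 → c9 8d.

c98d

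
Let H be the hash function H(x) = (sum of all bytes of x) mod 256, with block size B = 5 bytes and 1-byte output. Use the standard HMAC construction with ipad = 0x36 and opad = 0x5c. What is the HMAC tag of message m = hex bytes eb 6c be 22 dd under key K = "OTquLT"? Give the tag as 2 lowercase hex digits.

f0

Key "OTquLT" = 4f 54 71 75 4c 54 is 6 bytes > B = 5, so hash it first: H(key) = 29, then zero-pad to 5 bytes: K' = 29 00 00 00 00.
K' ⊕ ipad = 1f 36 36 36 36.  K' ⊕ opad = 75 5c 5c 5c 5c.
Inner input = (K'⊕ipad) ∥ m = 1f 36 36 36 36 ∥ eb 6c be 22 dd.
Inner hash: sum = 31+54+54+54+54+235+108+190+34+221 = 1035; mod 256 = 11 → 0b.
Outer input = (K'⊕opad) ∥ inner = 75 5c 5c 5c 5c ∥ 0b.
Outer hash (tag): sum = 117+92+92+92+92+11 = 496; mod 256 = 240 → f0.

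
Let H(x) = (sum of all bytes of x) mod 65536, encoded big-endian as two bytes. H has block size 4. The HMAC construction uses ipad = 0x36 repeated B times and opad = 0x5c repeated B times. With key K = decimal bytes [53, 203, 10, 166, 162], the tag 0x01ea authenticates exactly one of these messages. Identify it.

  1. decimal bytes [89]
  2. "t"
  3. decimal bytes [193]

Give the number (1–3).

Key decimal bytes [53, 203, 10, 166, 162] = 35 cb 0a a6 a2 is 5 bytes > B = 4, so hash it first: H(key) = 02 52, then zero-pad to 4 bytes: K' = 02 52 00 00.
K' ⊕ ipad = 34 64 36 36; K' ⊕ opad = 5e 0e 5c 5c.
m1: inner = H(34 64 36 36 59) = 01 5d; tag = H(5e 0e 5c 5c 01 5d) = 0182
m2: inner = H(34 64 36 36 74) = 01 78; tag = H(5e 0e 5c 5c 01 78) = 019d
m3: inner = H(34 64 36 36 c1) = 01 c5; tag = H(5e 0e 5c 5c 01 c5) = 01ea ← matches

3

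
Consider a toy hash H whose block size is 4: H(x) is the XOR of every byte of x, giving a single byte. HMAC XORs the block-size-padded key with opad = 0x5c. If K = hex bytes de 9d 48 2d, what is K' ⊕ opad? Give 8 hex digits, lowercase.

82c11471

Key hex bytes de 9d 48 2d is exactly B = 4 bytes: K' = de 9d 48 2d.
XOR each byte with 0x5c: de⊕5c=82, 9d⊕5c=c1, 48⊕5c=14, 2d⊕5c=71.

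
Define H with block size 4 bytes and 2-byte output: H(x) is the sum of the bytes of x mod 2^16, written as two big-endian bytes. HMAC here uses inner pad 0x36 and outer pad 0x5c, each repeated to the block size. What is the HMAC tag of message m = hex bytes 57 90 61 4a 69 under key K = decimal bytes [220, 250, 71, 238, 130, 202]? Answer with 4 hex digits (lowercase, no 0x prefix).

0217

Key decimal bytes [220, 250, 71, 238, 130, 202] = dc fa 47 ee 82 ca is 6 bytes > B = 4, so hash it first: H(key) = 04 57, then zero-pad to 4 bytes: K' = 04 57 00 00.
K' ⊕ ipad = 32 61 36 36.  K' ⊕ opad = 58 0b 5c 5c.
Inner input = (K'⊕ipad) ∥ m = 32 61 36 36 ∥ 57 90 61 4a 69.
Inner hash: sum = 50+97+54+54+87+144+97+74+105 = 762 → 02 fa.
Outer input = (K'⊕opad) ∥ inner = 58 0b 5c 5c ∥ 02 fa.
Outer hash (tag): sum = 88+11+92+92+2+250 = 535 → 02 17.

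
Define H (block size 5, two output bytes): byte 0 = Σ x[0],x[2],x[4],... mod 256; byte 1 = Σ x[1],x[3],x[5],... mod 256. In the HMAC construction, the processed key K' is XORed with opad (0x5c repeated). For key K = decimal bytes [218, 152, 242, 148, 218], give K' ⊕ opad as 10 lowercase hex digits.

86c4aec886

Key decimal bytes [218, 152, 242, 148, 218] = da 98 f2 94 da is exactly B = 5 bytes: K' = da 98 f2 94 da.
XOR each byte with 0x5c: da⊕5c=86, 98⊕5c=c4, f2⊕5c=ae, 94⊕5c=c8, da⊕5c=86.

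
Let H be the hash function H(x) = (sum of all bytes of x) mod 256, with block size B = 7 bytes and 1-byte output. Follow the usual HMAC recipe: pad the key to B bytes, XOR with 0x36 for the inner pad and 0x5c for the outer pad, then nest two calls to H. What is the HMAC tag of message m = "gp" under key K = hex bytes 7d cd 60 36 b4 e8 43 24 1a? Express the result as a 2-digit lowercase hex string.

af

Key hex bytes 7d cd 60 36 b4 e8 43 24 1a is 9 bytes > B = 7, so hash it first: H(key) = fd, then zero-pad to 7 bytes: K' = fd 00 00 00 00 00 00.
K' ⊕ ipad = cb 36 36 36 36 36 36.  K' ⊕ opad = a1 5c 5c 5c 5c 5c 5c.
Inner input = (K'⊕ipad) ∥ m = cb 36 36 36 36 36 36 ∥ 67 70.
Inner hash: sum = 203+54+54+54+54+54+54+103+112 = 742; mod 256 = 230 → e6.
Outer input = (K'⊕opad) ∥ inner = a1 5c 5c 5c 5c 5c 5c ∥ e6.
Outer hash (tag): sum = 161+92+92+92+92+92+92+230 = 943; mod 256 = 175 → af.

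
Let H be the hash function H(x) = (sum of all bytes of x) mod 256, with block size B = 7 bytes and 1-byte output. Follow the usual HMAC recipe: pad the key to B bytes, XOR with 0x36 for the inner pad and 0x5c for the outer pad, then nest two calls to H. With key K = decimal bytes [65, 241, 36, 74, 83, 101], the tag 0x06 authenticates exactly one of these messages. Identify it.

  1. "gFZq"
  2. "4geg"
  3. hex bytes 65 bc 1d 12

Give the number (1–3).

3

Key decimal bytes [65, 241, 36, 74, 83, 101] = 41 f1 24 4a 53 65 is 6 bytes ≤ B = 7; zero-pad to 7 bytes: K' = 41 f1 24 4a 53 65 00.
K' ⊕ ipad = 77 c7 12 7c 65 53 36; K' ⊕ opad = 1d ad 78 16 0f 39 5c.
m1: inner = H(77 c7 12 7c 65 53 36 67 46 5a 71) = 32; tag = H(1d ad 78 16 0f 39 5c 32) = 2e
m2: inner = H(77 c7 12 7c 65 53 36 34 67 65 67) = 21; tag = H(1d ad 78 16 0f 39 5c 21) = 1d
m3: inner = H(77 c7 12 7c 65 53 36 65 bc 1d 12) = 0a; tag = H(1d ad 78 16 0f 39 5c 0a) = 06 ← matches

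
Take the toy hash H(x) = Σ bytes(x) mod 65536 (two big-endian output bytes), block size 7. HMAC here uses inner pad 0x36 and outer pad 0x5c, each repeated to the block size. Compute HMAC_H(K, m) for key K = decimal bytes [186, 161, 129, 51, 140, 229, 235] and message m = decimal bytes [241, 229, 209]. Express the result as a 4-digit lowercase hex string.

Key decimal bytes [186, 161, 129, 51, 140, 229, 235] = ba a1 81 33 8c e5 eb is exactly B = 7 bytes: K' = ba a1 81 33 8c e5 eb.
K' ⊕ ipad = 8c 97 b7 05 ba d3 dd.  K' ⊕ opad = e6 fd dd 6f d0 b9 b7.
Inner input = (K'⊕ipad) ∥ m = 8c 97 b7 05 ba d3 dd ∥ f1 e5 d1.
Inner hash: sum = 140+151+183+5+186+211+221+241+229+209 = 1776 → 06 f0.
Outer input = (K'⊕opad) ∥ inner = e6 fd dd 6f d0 b9 b7 ∥ 06 f0.
Outer hash (tag): sum = 230+253+221+111+208+185+183+6+240 = 1637 → 06 65.

0665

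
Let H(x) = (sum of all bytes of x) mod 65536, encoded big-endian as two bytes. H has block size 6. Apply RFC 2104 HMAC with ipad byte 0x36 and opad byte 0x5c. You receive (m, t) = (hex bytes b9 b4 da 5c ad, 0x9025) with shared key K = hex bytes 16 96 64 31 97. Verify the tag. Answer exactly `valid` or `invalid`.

Key hex bytes 16 96 64 31 97 is 5 bytes ≤ B = 6; zero-pad to 6 bytes: K' = 16 96 64 31 97 00.
K' ⊕ ipad = 20 a0 52 07 a1 36; K' ⊕ opad = 4a ca 38 6d cb 5c.
Inner hash: sum = 32+160+82+7+161+54+185+180+218+92+173 = 1344 → 05 40.
Outer hash (recomputed tag): sum = 74+202+56+109+203+92+5+64 = 805 → 03 25.
Recomputed tag = 0325; claimed = 9025 → mismatch.

invalid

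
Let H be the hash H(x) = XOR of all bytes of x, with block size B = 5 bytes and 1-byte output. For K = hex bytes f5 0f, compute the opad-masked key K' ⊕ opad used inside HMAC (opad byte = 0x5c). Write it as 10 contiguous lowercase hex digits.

Key hex bytes f5 0f is 2 bytes ≤ B = 5; zero-pad to 5 bytes: K' = f5 0f 00 00 00.
XOR each byte with 0x5c: f5⊕5c=a9, 0f⊕5c=53, 00⊕5c=5c, 00⊕5c=5c, 00⊕5c=5c.

a9535c5c5c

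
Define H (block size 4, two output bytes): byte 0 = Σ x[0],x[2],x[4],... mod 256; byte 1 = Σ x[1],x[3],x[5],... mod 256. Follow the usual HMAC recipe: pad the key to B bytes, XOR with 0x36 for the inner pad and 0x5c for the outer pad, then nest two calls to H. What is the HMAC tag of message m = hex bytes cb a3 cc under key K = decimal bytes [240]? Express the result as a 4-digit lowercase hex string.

Key decimal bytes [240] = f0 is 1 byte ≤ B = 4; zero-pad to 4 bytes: K' = f0 00 00 00.
K' ⊕ ipad = c6 36 36 36.  K' ⊕ opad = ac 5c 5c 5c.
Inner input = (K'⊕ipad) ∥ m = c6 36 36 36 ∥ cb a3 cc.
Inner hash: even-index sum = 659 mod 256 = 147; odd-index sum = 271 mod 256 = 15 → 93 0f.
Outer input = (K'⊕opad) ∥ inner = ac 5c 5c 5c ∥ 93 0f.
Outer hash (tag): even-index sum = 411 mod 256 = 155; odd-index sum = 199 mod 256 = 199 → 9b c7.

9bc7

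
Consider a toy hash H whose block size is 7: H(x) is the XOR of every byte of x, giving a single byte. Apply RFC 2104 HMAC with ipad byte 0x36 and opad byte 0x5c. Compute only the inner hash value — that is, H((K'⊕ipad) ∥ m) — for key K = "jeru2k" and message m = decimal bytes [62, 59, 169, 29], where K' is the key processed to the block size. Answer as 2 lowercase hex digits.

Key "jeru2k" = 6a 65 72 75 32 6b is 6 bytes ≤ B = 7; zero-pad to 7 bytes: K' = 6a 65 72 75 32 6b 00.
K' ⊕ ipad = 5c 53 44 43 04 5d 36.
Inner input = 5c 53 44 43 04 5d 36 ∥ 3e 3b a9 1d.
Inner hash: XOR 5c⊕53⊕44⊕43⊕04⊕5d⊕36⊕3e⊕3b⊕a9⊕1d = d6.

d6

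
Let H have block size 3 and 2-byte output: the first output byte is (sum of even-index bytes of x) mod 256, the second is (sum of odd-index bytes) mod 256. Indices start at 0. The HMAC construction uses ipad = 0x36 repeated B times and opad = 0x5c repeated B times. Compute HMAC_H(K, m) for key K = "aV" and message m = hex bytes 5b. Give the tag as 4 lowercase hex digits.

Key "aV" = 61 56 is 2 bytes ≤ B = 3; zero-pad to 3 bytes: K' = 61 56 00.
K' ⊕ ipad = 57 60 36.  K' ⊕ opad = 3d 0a 5c.
Inner input = (K'⊕ipad) ∥ m = 57 60 36 ∥ 5b.
Inner hash: even-index sum = 141 mod 256 = 141; odd-index sum = 187 mod 256 = 187 → 8d bb.
Outer input = (K'⊕opad) ∥ inner = 3d 0a 5c ∥ 8d bb.
Outer hash (tag): even-index sum = 340 mod 256 = 84; odd-index sum = 151 mod 256 = 151 → 54 97.

5497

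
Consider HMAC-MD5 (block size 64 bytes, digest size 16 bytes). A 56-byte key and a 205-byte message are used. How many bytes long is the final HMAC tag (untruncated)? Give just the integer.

16

The tag is one MD5 digest: 16 bytes.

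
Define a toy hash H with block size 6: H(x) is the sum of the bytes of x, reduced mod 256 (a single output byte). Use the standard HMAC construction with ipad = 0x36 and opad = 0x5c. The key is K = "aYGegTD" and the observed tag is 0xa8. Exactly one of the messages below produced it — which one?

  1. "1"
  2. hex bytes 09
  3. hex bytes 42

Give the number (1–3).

3

Key "aYGegTD" = 61 59 47 65 67 54 44 is 7 bytes > B = 6, so hash it first: H(key) = 65, then zero-pad to 6 bytes: K' = 65 00 00 00 00 00.
K' ⊕ ipad = 53 36 36 36 36 36; K' ⊕ opad = 39 5c 5c 5c 5c 5c.
m1: inner = H(53 36 36 36 36 36 31) = 92; tag = H(39 5c 5c 5c 5c 5c 92) = 97
m2: inner = H(53 36 36 36 36 36 09) = 6a; tag = H(39 5c 5c 5c 5c 5c 6a) = 6f
m3: inner = H(53 36 36 36 36 36 42) = a3; tag = H(39 5c 5c 5c 5c 5c a3) = a8 ← matches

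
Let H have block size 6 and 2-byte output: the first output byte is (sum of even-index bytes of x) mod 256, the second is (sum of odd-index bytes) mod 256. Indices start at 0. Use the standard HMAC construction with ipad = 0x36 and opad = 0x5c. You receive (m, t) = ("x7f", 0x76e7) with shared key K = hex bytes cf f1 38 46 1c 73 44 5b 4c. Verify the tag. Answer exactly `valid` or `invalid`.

Key hex bytes cf f1 38 46 1c 73 44 5b 4c is 9 bytes > B = 6, so hash it first: H(key) = b3 05, then zero-pad to 6 bytes: K' = b3 05 00 00 00 00.
K' ⊕ ipad = 85 33 36 36 36 36; K' ⊕ opad = ef 59 5c 5c 5c 5c.
Inner hash: even-index sum = 463 mod 256 = 207; odd-index sum = 214 mod 256 = 214 → cf d6.
Outer hash (recomputed tag): even-index sum = 630 mod 256 = 118; odd-index sum = 487 mod 256 = 231 → 76 e7.
Recomputed tag = 76e7; claimed = 76e7 → match.

valid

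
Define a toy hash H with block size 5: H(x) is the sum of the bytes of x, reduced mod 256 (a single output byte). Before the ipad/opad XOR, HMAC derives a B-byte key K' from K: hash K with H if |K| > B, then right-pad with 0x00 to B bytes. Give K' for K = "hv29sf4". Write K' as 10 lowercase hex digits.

|K| = 7 > B = 5, so first hash the key.
H(K): sum = 104+118+50+57+115+102+52 = 598; mod 256 = 86 → 56.
Zero-pad H(K) = 56 to 5 bytes: K' = 56 00 00 00 00.

5600000000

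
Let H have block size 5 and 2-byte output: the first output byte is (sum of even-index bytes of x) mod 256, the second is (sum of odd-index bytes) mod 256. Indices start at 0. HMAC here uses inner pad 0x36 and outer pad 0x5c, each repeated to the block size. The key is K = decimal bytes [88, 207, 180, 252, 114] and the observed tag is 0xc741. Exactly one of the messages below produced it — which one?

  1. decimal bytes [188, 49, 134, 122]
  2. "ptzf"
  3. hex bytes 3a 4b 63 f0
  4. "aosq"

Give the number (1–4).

Key decimal bytes [88, 207, 180, 252, 114] = 58 cf b4 fc 72 is exactly B = 5 bytes: K' = 58 cf b4 fc 72.
K' ⊕ ipad = 6e f9 82 ca 44; K' ⊕ opad = 04 93 e8 a0 2e.
m1: inner = H(6e f9 82 ca 44 bc 31 86 7a) = df 05; tag = H(04 93 e8 a0 2e df 05) = 1f12
m2: inner = H(6e f9 82 ca 44 70 74 7a 66) = 0e ad; tag = H(04 93 e8 a0 2e 0e ad) = c741 ← matches
m3: inner = H(6e f9 82 ca 44 3a 4b 63 f0) = 6f 60; tag = H(04 93 e8 a0 2e 6f 60) = 7aa2
m4: inner = H(6e f9 82 ca 44 61 6f 73 71) = 14 97; tag = H(04 93 e8 a0 2e 14 97) = b147

2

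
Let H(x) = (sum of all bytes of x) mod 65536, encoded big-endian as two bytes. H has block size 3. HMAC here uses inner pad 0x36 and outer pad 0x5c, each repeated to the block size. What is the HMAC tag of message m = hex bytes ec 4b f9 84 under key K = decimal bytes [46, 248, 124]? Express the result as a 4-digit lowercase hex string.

Key decimal bytes [46, 248, 124] = 2e f8 7c is exactly B = 3 bytes: K' = 2e f8 7c.
K' ⊕ ipad = 18 ce 4a.  K' ⊕ opad = 72 a4 20.
Inner input = (K'⊕ipad) ∥ m = 18 ce 4a ∥ ec 4b f9 84.
Inner hash: sum = 24+206+74+236+75+249+132 = 996 → 03 e4.
Outer input = (K'⊕opad) ∥ inner = 72 a4 20 ∥ 03 e4.
Outer hash (tag): sum = 114+164+32+3+228 = 541 → 02 1d.

021d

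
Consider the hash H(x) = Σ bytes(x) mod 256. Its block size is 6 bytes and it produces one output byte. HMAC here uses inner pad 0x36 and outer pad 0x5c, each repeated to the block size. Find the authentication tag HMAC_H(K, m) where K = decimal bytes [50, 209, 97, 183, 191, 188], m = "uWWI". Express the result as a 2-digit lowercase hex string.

28

Key decimal bytes [50, 209, 97, 183, 191, 188] = 32 d1 61 b7 bf bc is exactly B = 6 bytes: K' = 32 d1 61 b7 bf bc.
K' ⊕ ipad = 04 e7 57 81 89 8a.  K' ⊕ opad = 6e 8d 3d eb e3 e0.
Inner input = (K'⊕ipad) ∥ m = 04 e7 57 81 89 8a ∥ 75 57 57 49.
Inner hash: sum = 4+231+87+129+137+138+117+87+87+73 = 1090; mod 256 = 66 → 42.
Outer input = (K'⊕opad) ∥ inner = 6e 8d 3d eb e3 e0 ∥ 42.
Outer hash (tag): sum = 110+141+61+235+227+224+66 = 1064; mod 256 = 40 → 28.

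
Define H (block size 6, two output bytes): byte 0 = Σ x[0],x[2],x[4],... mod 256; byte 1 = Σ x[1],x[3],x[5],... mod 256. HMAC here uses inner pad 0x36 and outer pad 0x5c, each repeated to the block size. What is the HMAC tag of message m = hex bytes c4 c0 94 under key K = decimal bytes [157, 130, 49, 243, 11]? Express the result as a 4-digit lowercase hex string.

cc58

Key decimal bytes [157, 130, 49, 243, 11] = 9d 82 31 f3 0b is 5 bytes ≤ B = 6; zero-pad to 6 bytes: K' = 9d 82 31 f3 0b 00.
K' ⊕ ipad = ab b4 07 c5 3d 36.  K' ⊕ opad = c1 de 6d af 57 5c.
Inner input = (K'⊕ipad) ∥ m = ab b4 07 c5 3d 36 ∥ c4 c0 94.
Inner hash: even-index sum = 583 mod 256 = 71; odd-index sum = 623 mod 256 = 111 → 47 6f.
Outer input = (K'⊕opad) ∥ inner = c1 de 6d af 57 5c ∥ 47 6f.
Outer hash (tag): even-index sum = 460 mod 256 = 204; odd-index sum = 600 mod 256 = 88 → cc 58.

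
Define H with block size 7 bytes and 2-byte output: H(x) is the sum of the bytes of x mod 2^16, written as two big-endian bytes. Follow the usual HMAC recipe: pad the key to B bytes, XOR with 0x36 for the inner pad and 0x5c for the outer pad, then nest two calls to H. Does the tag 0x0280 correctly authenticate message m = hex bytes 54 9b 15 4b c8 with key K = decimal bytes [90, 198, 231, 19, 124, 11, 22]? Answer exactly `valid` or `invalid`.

valid

Key decimal bytes [90, 198, 231, 19, 124, 11, 22] = 5a c6 e7 13 7c 0b 16 is exactly B = 7 bytes: K' = 5a c6 e7 13 7c 0b 16.
K' ⊕ ipad = 6c f0 d1 25 4a 3d 20; K' ⊕ opad = 06 9a bb 4f 20 57 4a.
Inner hash: sum = 108+240+209+37+74+61+32+84+155+21+75+200 = 1296 → 05 10.
Outer hash (recomputed tag): sum = 6+154+187+79+32+87+74+5+16 = 640 → 02 80.
Recomputed tag = 0280; claimed = 0280 → match.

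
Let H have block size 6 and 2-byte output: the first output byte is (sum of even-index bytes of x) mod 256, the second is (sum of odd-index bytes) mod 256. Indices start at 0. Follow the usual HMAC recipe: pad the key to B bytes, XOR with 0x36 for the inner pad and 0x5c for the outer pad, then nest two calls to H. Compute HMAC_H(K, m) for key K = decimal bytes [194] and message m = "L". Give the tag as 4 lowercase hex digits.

02b6

Key decimal bytes [194] = c2 is 1 byte ≤ B = 6; zero-pad to 6 bytes: K' = c2 00 00 00 00 00.
K' ⊕ ipad = f4 36 36 36 36 36.  K' ⊕ opad = 9e 5c 5c 5c 5c 5c.
Inner input = (K'⊕ipad) ∥ m = f4 36 36 36 36 36 ∥ 4c.
Inner hash: even-index sum = 428 mod 256 = 172; odd-index sum = 162 mod 256 = 162 → ac a2.
Outer input = (K'⊕opad) ∥ inner = 9e 5c 5c 5c 5c 5c ∥ ac a2.
Outer hash (tag): even-index sum = 514 mod 256 = 2; odd-index sum = 438 mod 256 = 182 → 02 b6.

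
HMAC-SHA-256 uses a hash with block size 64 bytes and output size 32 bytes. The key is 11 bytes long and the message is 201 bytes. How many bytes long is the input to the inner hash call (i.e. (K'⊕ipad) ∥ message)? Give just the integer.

265

Key is 11 ≤ 64 bytes, zero-padded: |K'| = 64.
Inner input = (K'⊕ipad) ∥ m → 64 + 201 = 265 bytes.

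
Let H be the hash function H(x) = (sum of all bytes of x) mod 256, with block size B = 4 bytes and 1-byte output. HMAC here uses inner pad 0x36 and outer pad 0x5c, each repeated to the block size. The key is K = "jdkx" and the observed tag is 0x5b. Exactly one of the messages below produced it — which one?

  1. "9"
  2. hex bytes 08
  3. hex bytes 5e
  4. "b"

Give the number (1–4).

Key "jdkx" = 6a 64 6b 78 is exactly B = 4 bytes: K' = 6a 64 6b 78.
K' ⊕ ipad = 5c 52 5d 4e; K' ⊕ opad = 36 38 37 24.
m1: inner = H(5c 52 5d 4e 39) = 92; tag = H(36 38 37 24 92) = 5b ← matches
m2: inner = H(5c 52 5d 4e 08) = 61; tag = H(36 38 37 24 61) = 2a
m3: inner = H(5c 52 5d 4e 5e) = b7; tag = H(36 38 37 24 b7) = 80
m4: inner = H(5c 52 5d 4e 62) = bb; tag = H(36 38 37 24 bb) = 84

1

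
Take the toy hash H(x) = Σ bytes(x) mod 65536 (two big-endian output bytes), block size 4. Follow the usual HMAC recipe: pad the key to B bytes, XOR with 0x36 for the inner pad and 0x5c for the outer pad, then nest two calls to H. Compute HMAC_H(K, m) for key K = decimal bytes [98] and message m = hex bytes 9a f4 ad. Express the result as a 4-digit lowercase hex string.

0186

Key decimal bytes [98] = 62 is 1 byte ≤ B = 4; zero-pad to 4 bytes: K' = 62 00 00 00.
K' ⊕ ipad = 54 36 36 36.  K' ⊕ opad = 3e 5c 5c 5c.
Inner input = (K'⊕ipad) ∥ m = 54 36 36 36 ∥ 9a f4 ad.
Inner hash: sum = 84+54+54+54+154+244+173 = 817 → 03 31.
Outer input = (K'⊕opad) ∥ inner = 3e 5c 5c 5c ∥ 03 31.
Outer hash (tag): sum = 62+92+92+92+3+49 = 390 → 01 86.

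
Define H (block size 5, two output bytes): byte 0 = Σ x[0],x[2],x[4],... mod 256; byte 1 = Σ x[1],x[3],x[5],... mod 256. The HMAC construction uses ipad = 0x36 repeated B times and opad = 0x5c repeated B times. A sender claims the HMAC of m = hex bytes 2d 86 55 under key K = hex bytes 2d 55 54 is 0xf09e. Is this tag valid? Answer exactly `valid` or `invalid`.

valid

Key hex bytes 2d 55 54 is 3 bytes ≤ B = 5; zero-pad to 5 bytes: K' = 2d 55 54 00 00.
K' ⊕ ipad = 1b 63 62 36 36; K' ⊕ opad = 71 09 08 5c 5c.
Inner hash: even-index sum = 313 mod 256 = 57; odd-index sum = 283 mod 256 = 27 → 39 1b.
Outer hash (recomputed tag): even-index sum = 240 mod 256 = 240; odd-index sum = 158 mod 256 = 158 → f0 9e.
Recomputed tag = f09e; claimed = f09e → match.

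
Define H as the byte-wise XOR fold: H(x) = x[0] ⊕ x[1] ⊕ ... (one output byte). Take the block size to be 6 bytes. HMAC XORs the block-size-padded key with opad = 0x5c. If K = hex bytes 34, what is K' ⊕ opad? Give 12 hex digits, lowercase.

Key hex bytes 34 is 1 byte ≤ B = 6; zero-pad to 6 bytes: K' = 34 00 00 00 00 00.
XOR each byte with 0x5c: 34⊕5c=68, 00⊕5c=5c, 00⊕5c=5c, 00⊕5c=5c, 00⊕5c=5c, 00⊕5c=5c.

685c5c5c5c5c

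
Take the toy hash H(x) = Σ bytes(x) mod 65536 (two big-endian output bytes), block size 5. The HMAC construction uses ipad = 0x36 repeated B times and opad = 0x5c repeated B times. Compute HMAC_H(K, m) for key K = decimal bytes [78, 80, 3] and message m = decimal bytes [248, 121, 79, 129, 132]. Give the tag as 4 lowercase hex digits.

Key decimal bytes [78, 80, 3] = 4e 50 03 is 3 bytes ≤ B = 5; zero-pad to 5 bytes: K' = 4e 50 03 00 00.
K' ⊕ ipad = 78 66 35 36 36.  K' ⊕ opad = 12 0c 5f 5c 5c.
Inner input = (K'⊕ipad) ∥ m = 78 66 35 36 36 ∥ f8 79 4f 81 84.
Inner hash: sum = 120+102+53+54+54+248+121+79+129+132 = 1092 → 04 44.
Outer input = (K'⊕opad) ∥ inner = 12 0c 5f 5c 5c ∥ 04 44.
Outer hash (tag): sum = 18+12+95+92+92+4+68 = 381 → 01 7d.

017d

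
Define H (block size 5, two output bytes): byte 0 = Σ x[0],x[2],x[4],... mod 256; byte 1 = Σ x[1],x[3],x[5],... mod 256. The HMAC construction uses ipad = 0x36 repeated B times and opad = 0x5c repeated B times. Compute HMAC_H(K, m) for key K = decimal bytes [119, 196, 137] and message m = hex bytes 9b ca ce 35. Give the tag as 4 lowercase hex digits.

Key decimal bytes [119, 196, 137] = 77 c4 89 is 3 bytes ≤ B = 5; zero-pad to 5 bytes: K' = 77 c4 89 00 00.
K' ⊕ ipad = 41 f2 bf 36 36.  K' ⊕ opad = 2b 98 d5 5c 5c.
Inner input = (K'⊕ipad) ∥ m = 41 f2 bf 36 36 ∥ 9b ca ce 35.
Inner hash: even-index sum = 565 mod 256 = 53; odd-index sum = 657 mod 256 = 145 → 35 91.
Outer input = (K'⊕opad) ∥ inner = 2b 98 d5 5c 5c ∥ 35 91.
Outer hash (tag): even-index sum = 493 mod 256 = 237; odd-index sum = 297 mod 256 = 41 → ed 29.

ed29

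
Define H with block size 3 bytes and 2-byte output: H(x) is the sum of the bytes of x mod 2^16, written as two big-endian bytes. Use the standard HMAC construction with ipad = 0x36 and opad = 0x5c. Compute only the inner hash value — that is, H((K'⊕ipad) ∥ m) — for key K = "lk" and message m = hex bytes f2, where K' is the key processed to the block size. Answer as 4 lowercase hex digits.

01df

Key "lk" = 6c 6b is 2 bytes ≤ B = 3; zero-pad to 3 bytes: K' = 6c 6b 00.
K' ⊕ ipad = 5a 5d 36.
Inner input = 5a 5d 36 ∥ f2.
Inner hash: sum = 90+93+54+242 = 479 → 01 df.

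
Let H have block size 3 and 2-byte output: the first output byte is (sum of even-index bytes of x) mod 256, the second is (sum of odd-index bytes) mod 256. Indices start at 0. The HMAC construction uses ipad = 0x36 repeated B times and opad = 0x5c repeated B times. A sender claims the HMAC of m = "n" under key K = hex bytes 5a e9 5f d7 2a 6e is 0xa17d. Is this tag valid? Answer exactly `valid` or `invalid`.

Key hex bytes 5a e9 5f d7 2a 6e is 6 bytes > B = 3, so hash it first: H(key) = e3 2e, then zero-pad to 3 bytes: K' = e3 2e 00.
K' ⊕ ipad = d5 18 36; K' ⊕ opad = bf 72 5c.
Inner hash: even-index sum = 267 mod 256 = 11; odd-index sum = 134 mod 256 = 134 → 0b 86.
Outer hash (recomputed tag): even-index sum = 417 mod 256 = 161; odd-index sum = 125 mod 256 = 125 → a1 7d.
Recomputed tag = a17d; claimed = a17d → match.

valid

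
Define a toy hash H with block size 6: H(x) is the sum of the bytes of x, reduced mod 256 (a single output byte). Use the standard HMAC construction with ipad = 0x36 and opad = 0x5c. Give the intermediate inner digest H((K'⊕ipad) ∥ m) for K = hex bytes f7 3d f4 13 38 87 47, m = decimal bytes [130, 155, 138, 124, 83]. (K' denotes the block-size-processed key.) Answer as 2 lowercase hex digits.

Key hex bytes f7 3d f4 13 38 87 47 is 7 bytes > B = 6, so hash it first: H(key) = 41, then zero-pad to 6 bytes: K' = 41 00 00 00 00 00.
K' ⊕ ipad = 77 36 36 36 36 36.
Inner input = 77 36 36 36 36 36 ∥ 82 9b 8a 7c 53.
Inner hash: sum = 119+54+54+54+54+54+130+155+138+124+83 = 1019; mod 256 = 251 → fb.

fb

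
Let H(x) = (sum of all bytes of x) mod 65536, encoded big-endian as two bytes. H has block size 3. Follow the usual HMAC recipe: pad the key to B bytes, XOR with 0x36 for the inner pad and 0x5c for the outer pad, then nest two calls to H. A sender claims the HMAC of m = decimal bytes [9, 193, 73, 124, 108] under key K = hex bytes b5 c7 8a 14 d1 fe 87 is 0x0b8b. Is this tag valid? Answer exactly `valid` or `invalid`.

Key hex bytes b5 c7 8a 14 d1 fe 87 is 7 bytes > B = 3, so hash it first: H(key) = 04 70, then zero-pad to 3 bytes: K' = 04 70 00.
K' ⊕ ipad = 32 46 36; K' ⊕ opad = 58 2c 5c.
Inner hash: sum = 50+70+54+9+193+73+124+108 = 681 → 02 a9.
Outer hash (recomputed tag): sum = 88+44+92+2+169 = 395 → 01 8b.
Recomputed tag = 018b; claimed = 0b8b → mismatch.

invalid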